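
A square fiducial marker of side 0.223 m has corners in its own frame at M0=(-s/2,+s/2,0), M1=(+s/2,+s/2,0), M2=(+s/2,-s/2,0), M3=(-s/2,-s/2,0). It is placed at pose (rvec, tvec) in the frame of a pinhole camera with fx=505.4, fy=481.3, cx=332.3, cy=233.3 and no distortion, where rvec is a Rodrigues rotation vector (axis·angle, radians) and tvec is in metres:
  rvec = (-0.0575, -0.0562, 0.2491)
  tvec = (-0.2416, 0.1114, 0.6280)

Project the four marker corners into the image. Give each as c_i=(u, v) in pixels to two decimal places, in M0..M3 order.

Intrinsics K: fx=505.4, fy=481.3, cx=332.3, cy=233.3
Marker side s = 0.223 m; corners in marker frame (Z=0):
  M0 = (-0.1115, +0.1115, 0)
  M1 = (+0.1115, +0.1115, 0)
  M2 = (+0.1115, -0.1115, 0)
  M3 = (-0.1115, -0.1115, 0)
rvec = (-0.0575, -0.0562, 0.2491), |rvec| = θ = 0.26175 rad = 14.997°
Rodrigues: sinθ=0.25878, 1−cosθ=0.03406; R = I + sinθ·[k]× + (1−cosθ)·[k]×²:
    [+0.96758 -0.24466 -0.06268]
    [+0.24787 +0.96751 +0.04989]
    [+0.04844 -0.06381 +0.99679]
t = (-0.2416, 0.1114, 0.6280) m
M0: Pc = R·M0+t = (-0.37676, +0.19164, +0.61548); u = 505.4·(-0.37676)/0.61548 + 332.3 = 22.9228, v = 481.3·(+0.19164)/0.61548 + 233.3 = 383.1592
M1: Pc = R·M1+t = (-0.16099, +0.24691, +0.62629); u = 505.4·(-0.16099)/0.62629 + 332.3 = 202.3812, v = 481.3·(+0.24691)/0.62629 + 233.3 = 423.0535
M2: Pc = R·M2+t = (-0.10644, +0.03116, +0.64052); u = 505.4·(-0.10644)/0.64052 + 332.3 = 248.3170, v = 481.3·(+0.03116)/0.64052 + 233.3 = 256.7149
M3: Pc = R·M3+t = (-0.32221, -0.02411, +0.62971); u = 505.4·(-0.32221)/0.62971 + 332.3 = 73.7016, v = 481.3·(-0.02411)/0.62971 + 233.3 = 214.8687

c0=(22.92, 383.16) c1=(202.38, 423.05) c2=(248.32, 256.71) c3=(73.70, 214.87)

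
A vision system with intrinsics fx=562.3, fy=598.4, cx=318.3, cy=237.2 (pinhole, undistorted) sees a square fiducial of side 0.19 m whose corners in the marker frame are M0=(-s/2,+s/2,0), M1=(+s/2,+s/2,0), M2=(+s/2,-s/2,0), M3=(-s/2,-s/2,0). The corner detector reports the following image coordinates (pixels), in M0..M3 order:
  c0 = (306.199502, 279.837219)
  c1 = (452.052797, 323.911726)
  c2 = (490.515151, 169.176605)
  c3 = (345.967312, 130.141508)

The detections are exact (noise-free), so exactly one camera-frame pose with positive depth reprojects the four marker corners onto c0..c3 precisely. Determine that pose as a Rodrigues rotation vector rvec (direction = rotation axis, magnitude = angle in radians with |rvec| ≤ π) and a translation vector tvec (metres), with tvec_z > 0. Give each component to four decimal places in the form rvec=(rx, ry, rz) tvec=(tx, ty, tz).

rvec=(-0.0774, 0.0987, 0.2717) tvec=(0.1013, -0.0148, 0.7166)

Intrinsics K: fx=562.3, fy=598.4, cx=318.3, cy=237.2
Marker side s = 0.19 m; corners in marker frame (Z=0):
  M0 = (-0.0950, +0.0950, 0)
  M1 = (+0.0950, +0.0950, 0)
  M2 = (+0.0950, -0.0950, 0)
  M3 = (-0.0950, -0.0950, 0)
Detected image corners:
  c0 = (306.199502, 279.837219) px
  c1 = (452.052797, 323.911726) px
  c2 = (490.515151, 169.176605) px
  c3 = (345.967312, 130.141508) px
Planar DLT: solve 8×8 A·h = b for H (H[2,2]=1):
  H  [+704.27154 -240.92326 +397.81035]
  H  [+184.67113 +781.12159 +224.83531]
  H  [-0.15028 -0.08780 +1.00000]
B = K⁻¹H; ‖b₁‖=1.395414, ‖b₂‖=1.395414; λ = 2/(‖b₁‖+‖b₂‖) = 0.716633, sign → tz>0 ⇒ λ=+0.716633
r₁ = λ·B[:,0] = (+0.95853,+0.26385,-0.10769); r₂ = λ·B[:,1] = (-0.27143,+0.96040,-0.06292)
r₃ = r₁×r₂ = (+0.08683,+0.08954,+0.99219); SVD([r₁ r₂ r₃]) → R = UVᵀ:
  R  [+0.95853 -0.27143 +0.08683]
  R  [+0.26385 +0.96040 +0.08954]
  R  [-0.10769 -0.06292 +0.99219]
t = (+0.10133, -0.01481, +0.71663) m
tr R = 2.911123; θ = arccos((tr R − 1)/2) = 0.299237 rad = 17.145°
axis k = ((R−Rᵀ)₃₂, (R−Rᵀ)₁₃, (R−Rᵀ)₂₁) / (2 sinθ) = (-0.258601, +0.329931, +0.907894)
rvec = θ·k = (-0.077383, +0.098728, +0.271676)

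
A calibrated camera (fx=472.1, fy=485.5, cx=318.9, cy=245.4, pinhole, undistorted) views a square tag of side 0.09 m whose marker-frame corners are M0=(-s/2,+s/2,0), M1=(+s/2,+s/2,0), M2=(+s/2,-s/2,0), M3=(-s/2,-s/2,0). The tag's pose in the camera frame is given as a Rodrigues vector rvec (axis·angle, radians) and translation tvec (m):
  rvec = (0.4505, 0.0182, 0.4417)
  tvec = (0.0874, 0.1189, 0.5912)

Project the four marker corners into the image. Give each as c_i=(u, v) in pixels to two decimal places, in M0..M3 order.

Intrinsics K: fx=472.1, fy=485.5, cx=318.9, cy=245.4
Marker side s = 0.09 m; corners in marker frame (Z=0):
  M0 = (-0.0450, +0.0450, 0)
  M1 = (+0.0450, +0.0450, 0)
  M2 = (+0.0450, -0.0450, 0)
  M3 = (-0.0450, -0.0450, 0)
rvec = (0.4505, 0.0182, 0.4417), |rvec| = θ = 0.63117 rad = 36.164°
Rodrigues: sinθ=0.59009, 1−cosθ=0.19266; R = I + sinθ·[k]× + (1−cosθ)·[k]×²:
    [+0.90549 -0.40899 +0.11325]
    [+0.41692 +0.80750 -0.41729]
    [+0.07922 +0.42507 +0.90169]
t = (0.0874, 0.1189, 0.5912) m
M0: Pc = R·M0+t = (+0.02825, +0.13648, +0.60676); u = 472.1·(+0.02825)/0.60676 + 318.9 = 340.8793, v = 485.5·(+0.13648)/0.60676 + 245.4 = 354.6010
M1: Pc = R·M1+t = (+0.10974, +0.17400, +0.61389); u = 472.1·(+0.10974)/0.61389 + 318.9 = 403.2949, v = 485.5·(+0.17400)/0.61389 + 245.4 = 383.0076
M2: Pc = R·M2+t = (+0.14655, +0.10132, +0.57564); u = 472.1·(+0.14655)/0.57564 + 318.9 = 439.0918, v = 485.5·(+0.10132)/0.57564 + 245.4 = 330.8580
M3: Pc = R·M3+t = (+0.06506, +0.06380, +0.56851); u = 472.1·(+0.06506)/0.56851 + 318.9 = 372.9251, v = 485.5·(+0.06380)/0.56851 + 245.4 = 299.8859

c0=(340.88, 354.60) c1=(403.29, 383.01) c2=(439.09, 330.86) c3=(372.93, 299.89)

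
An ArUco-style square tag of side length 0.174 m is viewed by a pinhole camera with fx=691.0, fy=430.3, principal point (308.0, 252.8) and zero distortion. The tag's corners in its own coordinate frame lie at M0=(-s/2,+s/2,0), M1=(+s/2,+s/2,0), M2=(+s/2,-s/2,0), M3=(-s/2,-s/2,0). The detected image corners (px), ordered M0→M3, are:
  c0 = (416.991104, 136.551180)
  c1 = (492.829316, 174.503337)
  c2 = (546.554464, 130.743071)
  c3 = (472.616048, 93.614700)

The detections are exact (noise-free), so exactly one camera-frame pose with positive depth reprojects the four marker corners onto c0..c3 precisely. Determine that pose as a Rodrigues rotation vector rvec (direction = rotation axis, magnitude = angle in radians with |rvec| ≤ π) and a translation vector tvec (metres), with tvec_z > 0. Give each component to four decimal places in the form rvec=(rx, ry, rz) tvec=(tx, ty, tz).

Intrinsics K: fx=691.0, fy=430.3, cx=308.0, cy=252.8
Marker side s = 0.174 m; corners in marker frame (Z=0):
  M0 = (-0.0870, +0.0870, 0)
  M1 = (+0.0870, +0.0870, 0)
  M2 = (+0.0870, -0.0870, 0)
  M3 = (-0.0870, -0.0870, 0)
Detected image corners:
  c0 = (416.991104, 136.551180) px
  c1 = (492.829316, 174.503337) px
  c2 = (546.554464, 130.743071) px
  c3 = (472.616048, 93.614700) px
Planar DLT: solve 8×8 A·h = b for H (H[2,2]=1):
  H  [+435.36233 -380.85267 +482.61037]
  H  [+217.11780 +230.63596 +133.60958]
  H  [+0.01044 -0.13817 +1.00000]
B = K⁻¹H; ‖b₁‖=0.799791, ‖b₂‖=0.799791; λ = 2/(‖b₁‖+‖b₂‖) = 1.250326, sign → tz>0 ⇒ λ=+1.250326
r₁ = λ·B[:,0] = (+0.78194,+0.62321,+0.01306); r₂ = λ·B[:,1] = (-0.61213,+0.77166,-0.17276)
r₃ = r₁×r₂ = (-0.11774,+0.12710,+0.98488); SVD([r₁ r₂ r₃]) → R = UVᵀ:
  R  [+0.78194 -0.61213 -0.11774]
  R  [+0.62321 +0.77166 +0.12710]
  R  [+0.01306 -0.17276 +0.98488]
t = (+0.31595, -0.34633, +1.25033) m
tr R = 2.538479; θ = arccos((tr R − 1)/2) = 0.693146 rad = 39.714°
axis k = ((R−Rᵀ)₃₂, (R−Rᵀ)₁₃, (R−Rᵀ)₂₁) / (2 sinθ) = (-0.234645, -0.102350, +0.966678)
rvec = θ·k = (-0.162643, -0.070944, +0.670049)

rvec=(-0.1626, -0.0709, 0.6700) tvec=(0.3159, -0.3463, 1.2503)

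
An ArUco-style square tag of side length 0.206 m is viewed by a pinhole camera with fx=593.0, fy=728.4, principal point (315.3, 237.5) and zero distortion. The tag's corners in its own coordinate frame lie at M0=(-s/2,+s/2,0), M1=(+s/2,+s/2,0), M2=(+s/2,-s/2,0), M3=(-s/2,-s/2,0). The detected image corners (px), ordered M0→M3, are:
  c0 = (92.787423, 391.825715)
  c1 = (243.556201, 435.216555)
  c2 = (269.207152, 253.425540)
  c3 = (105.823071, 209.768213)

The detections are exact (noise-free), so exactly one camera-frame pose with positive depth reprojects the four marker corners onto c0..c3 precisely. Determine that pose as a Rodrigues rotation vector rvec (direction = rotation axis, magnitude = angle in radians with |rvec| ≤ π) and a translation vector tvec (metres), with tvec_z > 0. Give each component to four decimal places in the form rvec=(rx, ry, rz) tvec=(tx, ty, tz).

rvec=(0.2809, 0.0926, 0.2012) tvec=(-0.1749, 0.0909, 0.7487)

Intrinsics K: fx=593.0, fy=728.4, cx=315.3, cy=237.5
Marker side s = 0.206 m; corners in marker frame (Z=0):
  M0 = (-0.1030, +0.1030, 0)
  M1 = (+0.1030, +0.1030, 0)
  M2 = (+0.1030, -0.1030, 0)
  M3 = (-0.1030, -0.1030, 0)
Detected image corners:
  c0 = (92.787423, 391.825715) px
  c1 = (243.556201, 435.216555) px
  c2 = (269.207152, 253.425540) px
  c3 = (105.823071, 209.768213) px
Planar DLT: solve 8×8 A·h = b for H (H[2,2]=1):
  H  [+746.42492 -26.13279 +176.78829]
  H  [+184.25949 +1005.56443 +325.92756]
  H  [-0.08370 +0.37956 +1.00000]
B = K⁻¹H; ‖b₁‖=1.335647, ‖b₂‖=1.335647; λ = 2/(‖b₁‖+‖b₂‖) = 0.748701, sign → tz>0 ⇒ λ=+0.748701
r₁ = λ·B[:,0] = (+0.97573,+0.20983,-0.06266); r₂ = λ·B[:,1] = (-0.18409,+0.94093,+0.28418)
r₃ = r₁×r₂ = (+0.11859,-0.26575,+0.95672); SVD([r₁ r₂ r₃]) → R = UVᵀ:
  R  [+0.97573 -0.18409 +0.11859]
  R  [+0.20983 +0.94093 -0.26575]
  R  [-0.06266 +0.28418 +0.95672]
t = (-0.17488, +0.09089, +0.74870) m
tr R = 2.873381; θ = arccos((tr R − 1)/2) = 0.357740 rad = 20.497°
axis k = ((R−Rᵀ)₃₂, (R−Rᵀ)₁₃, (R−Rᵀ)₂₁) / (2 sinθ) = (+0.785251, +0.258818, +0.562489)
rvec = θ·k = (+0.280916, +0.092590, +0.201225)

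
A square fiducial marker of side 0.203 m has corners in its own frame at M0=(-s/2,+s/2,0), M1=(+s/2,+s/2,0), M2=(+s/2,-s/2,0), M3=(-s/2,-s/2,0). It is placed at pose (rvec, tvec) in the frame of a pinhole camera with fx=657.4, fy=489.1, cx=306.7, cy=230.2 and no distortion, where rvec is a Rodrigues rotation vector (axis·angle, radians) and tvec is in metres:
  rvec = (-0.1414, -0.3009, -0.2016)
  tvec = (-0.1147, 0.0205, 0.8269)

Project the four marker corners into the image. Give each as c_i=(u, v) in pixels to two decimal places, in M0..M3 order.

c0=(149.59, 315.45) c1=(308.49, 288.59) c2=(275.04, 176.30) c3=(117.86, 193.73)

Intrinsics K: fx=657.4, fy=489.1, cx=306.7, cy=230.2
Marker side s = 0.203 m; corners in marker frame (Z=0):
  M0 = (-0.1015, +0.1015, 0)
  M1 = (+0.1015, +0.1015, 0)
  M2 = (+0.1015, -0.1015, 0)
  M3 = (-0.1015, -0.1015, 0)
rvec = (-0.1414, -0.3009, -0.2016), |rvec| = θ = 0.38882 rad = 22.277°
Rodrigues: sinθ=0.37909, 1−cosθ=0.07464; R = I + sinθ·[k]× + (1−cosθ)·[k]×²:
    [+0.93523 +0.21757 -0.27930]
    [-0.17555 +0.97006 +0.16781]
    [+0.30745 -0.10791 +0.94543]
t = (-0.1147, 0.0205, 0.8269) m
M0: Pc = R·M0+t = (-0.18754, +0.13678, +0.78474); u = 657.4·(-0.18754)/0.78474 + 306.7 = 149.5898, v = 489.1·(+0.13678)/0.78474 + 230.2 = 315.4498
M1: Pc = R·M1+t = (+0.00231, +0.10114, +0.84715); u = 657.4·(+0.00231)/0.84715 + 306.7 = 308.4917, v = 489.1·(+0.10114)/0.84715 + 230.2 = 288.5943
M2: Pc = R·M2+t = (-0.04186, -0.09578, +0.86906); u = 657.4·(-0.04186)/0.86906 + 306.7 = 275.0373, v = 489.1·(-0.09578)/0.86906 + 230.2 = 176.2959
M3: Pc = R·M3+t = (-0.23171, -0.06014, +0.80665); u = 657.4·(-0.23171)/0.80665 + 306.7 = 117.8623, v = 489.1·(-0.06014)/0.80665 + 230.2 = 193.7332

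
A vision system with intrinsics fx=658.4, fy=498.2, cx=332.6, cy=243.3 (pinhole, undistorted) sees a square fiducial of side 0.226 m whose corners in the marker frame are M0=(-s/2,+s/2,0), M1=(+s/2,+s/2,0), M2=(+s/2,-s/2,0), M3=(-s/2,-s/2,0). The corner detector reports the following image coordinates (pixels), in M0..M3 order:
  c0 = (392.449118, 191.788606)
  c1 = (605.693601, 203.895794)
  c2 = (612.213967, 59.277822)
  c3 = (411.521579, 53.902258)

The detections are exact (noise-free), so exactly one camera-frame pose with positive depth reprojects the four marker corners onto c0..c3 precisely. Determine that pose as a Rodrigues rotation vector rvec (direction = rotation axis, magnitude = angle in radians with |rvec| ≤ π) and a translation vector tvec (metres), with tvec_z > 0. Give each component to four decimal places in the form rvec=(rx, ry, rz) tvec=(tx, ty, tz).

rvec=(-0.2160, 0.1329, 0.1052) tvec=(0.1910, -0.1750, 0.7363)

Intrinsics K: fx=658.4, fy=498.2, cx=332.6, cy=243.3
Marker side s = 0.226 m; corners in marker frame (Z=0):
  M0 = (-0.1130, +0.1130, 0)
  M1 = (+0.1130, +0.1130, 0)
  M2 = (+0.1130, -0.1130, 0)
  M3 = (-0.1130, -0.1130, 0)
Detected image corners:
  c0 = (392.449118, 191.788606) px
  c1 = (605.693601, 203.895794) px
  c2 = (612.213967, 59.277822) px
  c3 = (411.521579, 53.902258) px
Planar DLT: solve 8×8 A·h = b for H (H[2,2]=1):
  H  [+817.08972 -198.91999 +503.40923]
  H  [+13.58761 +589.02311 +124.88341]
  H  [-0.19352 -0.28032 +1.00000]
B = K⁻¹H; ‖b₁‖=1.358170, ‖b₂‖=1.358170; λ = 2/(‖b₁‖+‖b₂‖) = 0.736285, sign → tz>0 ⇒ λ=+0.736285
r₁ = λ·B[:,0] = (+0.98573,+0.08967,-0.14249); r₂ = λ·B[:,1] = (-0.11819,+0.97131,-0.20639)
r₃ = r₁×r₂ = (+0.11989,+0.22029,+0.96804); SVD([r₁ r₂ r₃]) → R = UVᵀ:
  R  [+0.98573 -0.11819 +0.11989]
  R  [+0.08967 +0.97131 +0.22029]
  R  [-0.14249 -0.20639 +0.96804]
t = (+0.19101, -0.17501, +0.73628) m
tr R = 2.925070; θ = arccos((tr R − 1)/2) = 0.274595 rad = 15.733°
axis k = ((R−Rᵀ)₃₂, (R−Rᵀ)₁₃, (R−Rᵀ)₂₁) / (2 sinθ) = (-0.786778, +0.483819, +0.383275)
rvec = θ·k = (-0.216045, +0.132854, +0.105245)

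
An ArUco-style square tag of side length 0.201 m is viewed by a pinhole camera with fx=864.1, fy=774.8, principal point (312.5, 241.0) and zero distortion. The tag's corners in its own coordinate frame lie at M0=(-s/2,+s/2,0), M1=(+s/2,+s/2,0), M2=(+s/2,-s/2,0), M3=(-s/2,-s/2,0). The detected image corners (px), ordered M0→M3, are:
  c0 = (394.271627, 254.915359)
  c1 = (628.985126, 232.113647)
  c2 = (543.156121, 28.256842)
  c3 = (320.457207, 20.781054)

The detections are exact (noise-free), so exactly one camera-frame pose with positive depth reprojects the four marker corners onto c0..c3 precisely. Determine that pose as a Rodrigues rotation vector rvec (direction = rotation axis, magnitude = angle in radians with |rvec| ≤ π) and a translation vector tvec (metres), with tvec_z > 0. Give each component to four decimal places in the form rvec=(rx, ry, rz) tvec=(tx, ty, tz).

rvec=(-0.3647, -0.4135, -0.1685) tvec=(0.1198, -0.0913, 0.6277)

Intrinsics K: fx=864.1, fy=774.8, cx=312.5, cy=241.0
Marker side s = 0.201 m; corners in marker frame (Z=0):
  M0 = (-0.1005, +0.1005, 0)
  M1 = (+0.1005, +0.1005, 0)
  M2 = (+0.1005, -0.1005, 0)
  M3 = (-0.1005, -0.1005, 0)
Detected image corners:
  c0 = (394.271627, 254.915359) px
  c1 = (628.985126, 232.113647) px
  c2 = (543.156121, 28.256842) px
  c3 = (320.457207, 20.781054) px
Planar DLT: solve 8×8 A·h = b for H (H[2,2]=1):
  H  [+1452.64431 +165.46022 +477.43636]
  H  [+55.48478 +1018.06637 +128.30718]
  H  [+0.67051 -0.49537 +1.00000]
B = K⁻¹H; ‖b₁‖=1.593098, ‖b₂‖=1.593098; λ = 2/(‖b₁‖+‖b₂‖) = 0.627708, sign → tz>0 ⇒ λ=+0.627708
r₁ = λ·B[:,0] = (+0.90303,-0.08596,+0.42088); r₂ = λ·B[:,1] = (+0.23265,+0.92151,-0.31095)
r₃ = r₁×r₂ = (-0.36112,+0.37872,+0.85215); SVD([r₁ r₂ r₃]) → R = UVᵀ:
  R  [+0.90303 +0.23265 -0.36112]
  R  [-0.08596 +0.92151 +0.37872]
  R  [+0.42088 -0.31095 +0.85215]
t = (+0.11981, -0.09130, +0.62771) m
tr R = 2.676699; θ = arccos((tr R − 1)/2) = 0.576548 rad = 33.034°
axis k = ((R−Rᵀ)₃₂, (R−Rᵀ)₁₃, (R−Rᵀ)₂₁) / (2 sinθ) = (-0.632567, -0.717257, -0.292234)
rvec = θ·k = (-0.364705, -0.413533, -0.168487)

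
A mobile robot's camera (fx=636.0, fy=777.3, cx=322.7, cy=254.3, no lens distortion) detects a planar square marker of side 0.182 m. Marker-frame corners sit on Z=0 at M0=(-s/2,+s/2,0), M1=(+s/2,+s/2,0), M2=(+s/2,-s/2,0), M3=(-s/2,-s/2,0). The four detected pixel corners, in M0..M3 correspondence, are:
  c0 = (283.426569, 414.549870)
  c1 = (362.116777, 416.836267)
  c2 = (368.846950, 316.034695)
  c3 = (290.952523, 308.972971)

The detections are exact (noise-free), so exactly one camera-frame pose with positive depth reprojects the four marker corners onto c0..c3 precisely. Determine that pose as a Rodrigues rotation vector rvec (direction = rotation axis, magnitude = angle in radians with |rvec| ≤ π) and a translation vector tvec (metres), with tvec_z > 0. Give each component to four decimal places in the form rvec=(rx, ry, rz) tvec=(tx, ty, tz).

Intrinsics K: fx=636.0, fy=777.3, cx=322.7, cy=254.3
Marker side s = 0.182 m; corners in marker frame (Z=0):
  M0 = (-0.0910, +0.0910, 0)
  M1 = (+0.0910, +0.0910, 0)
  M2 = (+0.0910, -0.0910, 0)
  M3 = (-0.0910, -0.0910, 0)
Detected image corners:
  c0 = (283.426569, 414.549870) px
  c1 = (362.116777, 416.836267) px
  c2 = (368.846950, 316.034695) px
  c3 = (290.952523, 308.972971) px
Planar DLT: solve 8×8 A·h = b for H (H[2,2]=1):
  H  [+513.63023 -49.74084 +327.25731]
  H  [+118.83735 +554.81230 +363.99995]
  H  [+0.25575 -0.03256 +1.00000]
B = K⁻¹H; ‖b₁‖=0.727772, ‖b₂‖=0.727772; λ = 2/(‖b₁‖+‖b₂‖) = 1.374056, sign → tz>0 ⇒ λ=+1.374056
r₁ = λ·B[:,0] = (+0.93138,+0.09511,+0.35141); r₂ = λ·B[:,1] = (-0.08476,+0.99540,-0.04474)
r₃ = r₁×r₂ = (-0.35405,+0.01189,+0.93515); SVD([r₁ r₂ r₃]) → R = UVᵀ:
  R  [+0.93138 -0.08476 -0.35405]
  R  [+0.09511 +0.99540 +0.01189]
  R  [+0.35141 -0.04474 +0.93515]
t = (+0.00985, +0.19392, +1.37406) m
tr R = 2.861927; θ = arccos((tr R − 1)/2) = 0.373754 rad = 21.415°
axis k = ((R−Rᵀ)₃₂, (R−Rᵀ)₁₃, (R−Rᵀ)₂₁) / (2 sinθ) = (-0.077553, -0.966082, +0.246317)
rvec = θ·k = (-0.028986, -0.361077, +0.092062)

rvec=(-0.0290, -0.3611, 0.0921) tvec=(0.0098, 0.1939, 1.3741)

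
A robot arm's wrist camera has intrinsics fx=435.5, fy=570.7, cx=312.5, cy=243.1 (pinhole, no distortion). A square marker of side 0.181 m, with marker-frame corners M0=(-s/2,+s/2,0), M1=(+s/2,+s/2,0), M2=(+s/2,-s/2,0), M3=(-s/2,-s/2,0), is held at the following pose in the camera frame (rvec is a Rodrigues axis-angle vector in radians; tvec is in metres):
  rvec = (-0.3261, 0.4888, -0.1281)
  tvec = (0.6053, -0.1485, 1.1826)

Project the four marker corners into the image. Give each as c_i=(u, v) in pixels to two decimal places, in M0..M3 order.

Intrinsics K: fx=435.5, fy=570.7, cx=312.5, cy=243.1
Marker side s = 0.181 m; corners in marker frame (Z=0):
  M0 = (-0.0905, +0.0905, 0)
  M1 = (+0.0905, +0.0905, 0)
  M2 = (+0.0905, -0.0905, 0)
  M3 = (-0.0905, -0.0905, 0)
rvec = (-0.3261, 0.4888, -0.1281), |rvec| = θ = 0.60140 rad = 34.457°
Rodrigues: sinθ=0.56579, 1−cosθ=0.17545; R = I + sinθ·[k]× + (1−cosθ)·[k]×²:
    [+0.87613 +0.04319 +0.48013]
    [-0.19784 +0.94045 +0.27642]
    [-0.43960 -0.33717 +0.83251]
t = (0.6053, -0.1485, 1.1826) m
M0: Pc = R·M0+t = (+0.52992, -0.04548, +1.19187); u = 435.5·(+0.52992)/1.19187 + 312.5 = 506.1282, v = 570.7·(-0.04548)/1.19187 + 243.1 = 221.3208
M1: Pc = R·M1+t = (+0.68850, -0.08129, +1.11230); u = 435.5·(+0.68850)/1.11230 + 312.5 = 582.0682, v = 570.7·(-0.08129)/1.11230 + 243.1 = 201.3898
M2: Pc = R·M2+t = (+0.68068, -0.25152, +1.17333); u = 435.5·(+0.68068)/1.17333 + 312.5 = 565.1456, v = 570.7·(-0.25152)/1.17333 + 243.1 = 120.7645
M3: Pc = R·M3+t = (+0.52210, -0.21571, +1.25290); u = 435.5·(+0.52210)/1.25290 + 312.5 = 493.9793, v = 570.7·(-0.21571)/1.25290 + 243.1 = 144.8449

c0=(506.13, 221.32) c1=(582.07, 201.39) c2=(565.15, 120.76) c3=(493.98, 144.84)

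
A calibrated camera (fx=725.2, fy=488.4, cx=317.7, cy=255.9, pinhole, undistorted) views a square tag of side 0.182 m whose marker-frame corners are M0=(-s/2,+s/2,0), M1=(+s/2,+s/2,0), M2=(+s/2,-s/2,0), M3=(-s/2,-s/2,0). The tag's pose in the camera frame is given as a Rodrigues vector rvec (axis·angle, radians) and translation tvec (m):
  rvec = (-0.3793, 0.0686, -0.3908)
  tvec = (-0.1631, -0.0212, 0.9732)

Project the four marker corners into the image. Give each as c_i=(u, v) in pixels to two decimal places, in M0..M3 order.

Intrinsics K: fx=725.2, fy=488.4, cx=317.7, cy=255.9
Marker side s = 0.182 m; corners in marker frame (Z=0):
  M0 = (-0.0910, +0.0910, 0)
  M1 = (+0.0910, +0.0910, 0)
  M2 = (+0.0910, -0.0910, 0)
  M3 = (-0.0910, -0.0910, 0)
rvec = (-0.3793, 0.0686, -0.3908), |rvec| = θ = 0.54891 rad = 31.450°
Rodrigues: sinθ=0.52176, 1−cosθ=0.14690; R = I + sinθ·[k]× + (1−cosθ)·[k]×²:
    [+0.92324 +0.35878 +0.13748]
    [-0.38416 +0.85539 +0.34747]
    [+0.00707 -0.37361 +0.92756]
t = (-0.1631, -0.0212, 0.9732) m
M0: Pc = R·M0+t = (-0.21447, +0.09160, +0.93856); u = 725.2·(-0.21447)/0.93856 + 317.7 = 151.9878, v = 488.4·(+0.09160)/0.93856 + 255.9 = 303.5654
M1: Pc = R·M1+t = (-0.04644, +0.02168, +0.93984); u = 725.2·(-0.04644)/0.93984 + 317.7 = 281.8693, v = 488.4·(+0.02168)/0.93984 + 255.9 = 267.1674
M2: Pc = R·M2+t = (-0.11173, -0.13400, +1.00784); u = 725.2·(-0.11173)/1.00784 + 317.7 = 237.3008, v = 488.4·(-0.13400)/1.00784 + 255.9 = 190.9643
M3: Pc = R·M3+t = (-0.27976, -0.06408, +1.00656); u = 725.2·(-0.27976)/1.00656 + 317.7 = 116.1364, v = 488.4·(-0.06408)/1.00656 + 255.9 = 224.8060

c0=(151.99, 303.57) c1=(281.87, 267.17) c2=(237.30, 190.96) c3=(116.14, 224.81)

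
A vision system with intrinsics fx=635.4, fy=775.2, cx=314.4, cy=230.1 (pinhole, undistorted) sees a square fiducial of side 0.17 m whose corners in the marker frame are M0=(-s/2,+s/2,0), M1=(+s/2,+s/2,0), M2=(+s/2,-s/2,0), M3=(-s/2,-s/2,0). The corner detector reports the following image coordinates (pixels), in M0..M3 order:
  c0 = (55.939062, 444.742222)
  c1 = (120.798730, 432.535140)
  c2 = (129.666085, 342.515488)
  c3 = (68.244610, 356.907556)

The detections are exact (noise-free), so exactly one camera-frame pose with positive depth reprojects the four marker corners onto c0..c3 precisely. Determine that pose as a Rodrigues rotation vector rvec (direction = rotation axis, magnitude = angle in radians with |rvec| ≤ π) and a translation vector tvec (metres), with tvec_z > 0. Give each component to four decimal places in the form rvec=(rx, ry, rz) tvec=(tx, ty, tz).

rvec=(-0.5204, 0.3379, -0.1286) tvec=(-0.4995, 0.3016, 1.4354)

Intrinsics K: fx=635.4, fy=775.2, cx=314.4, cy=230.1
Marker side s = 0.17 m; corners in marker frame (Z=0):
  M0 = (-0.0850, +0.0850, 0)
  M1 = (+0.0850, +0.0850, 0)
  M2 = (+0.0850, -0.0850, 0)
  M3 = (-0.0850, -0.0850, 0)
Detected image corners:
  c0 = (55.939062, 444.742222) px
  c1 = (120.798730, 432.535140) px
  c2 = (129.666085, 342.515488) px
  c3 = (68.244610, 356.907556) px
Planar DLT: solve 8×8 A·h = b for H (H[2,2]=1):
  H  [+352.62372 -95.54371 +93.29145]
  H  [-156.23066 +383.68908 +392.95100]
  H  [-0.19739 -0.35341 +1.00000]
B = K⁻¹H; ‖b₁‖=0.696651, ‖b₂‖=0.696651; λ = 2/(‖b₁‖+‖b₂‖) = 1.435439, sign → tz>0 ⇒ λ=+1.435439
r₁ = λ·B[:,0] = (+0.93681,-0.20519,-0.28334); r₂ = λ·B[:,1] = (+0.03517,+0.86106,-0.50729)
r₃ = r₁×r₂ = (+0.34806,+0.46527,+0.81386); SVD([r₁ r₂ r₃]) → R = UVᵀ:
  R  [+0.93681 +0.03517 +0.34806]
  R  [-0.20519 +0.86106 +0.46527]
  R  [-0.28334 -0.50729 +0.81386]
t = (-0.49951, +0.30155, +1.43544) m
tr R = 2.611732; θ = arccos((tr R − 1)/2) = 0.633660 rad = 36.306°
axis k = ((R−Rᵀ)₃₂, (R−Rᵀ)₁₃, (R−Rᵀ)₂₁) / (2 sinθ) = (-0.821289, +0.533185, -0.202972)
rvec = θ·k = (-0.520418, +0.337858, -0.128615)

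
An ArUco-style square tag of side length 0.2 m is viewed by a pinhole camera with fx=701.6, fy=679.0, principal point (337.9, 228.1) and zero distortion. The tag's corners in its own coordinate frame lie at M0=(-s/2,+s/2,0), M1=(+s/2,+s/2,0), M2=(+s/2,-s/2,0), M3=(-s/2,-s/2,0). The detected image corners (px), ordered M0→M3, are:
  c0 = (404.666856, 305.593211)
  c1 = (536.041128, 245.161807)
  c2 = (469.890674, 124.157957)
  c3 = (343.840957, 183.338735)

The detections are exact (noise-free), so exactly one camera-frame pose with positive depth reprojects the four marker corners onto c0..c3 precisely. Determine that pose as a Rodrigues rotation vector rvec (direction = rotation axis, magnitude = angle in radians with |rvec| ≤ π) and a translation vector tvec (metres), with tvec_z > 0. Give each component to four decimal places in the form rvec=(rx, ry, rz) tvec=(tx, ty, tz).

Intrinsics K: fx=701.6, fy=679.0, cx=337.9, cy=228.1
Marker side s = 0.2 m; corners in marker frame (Z=0):
  M0 = (-0.1000, +0.1000, 0)
  M1 = (+0.1000, +0.1000, 0)
  M2 = (+0.1000, -0.1000, 0)
  M3 = (-0.1000, -0.1000, 0)
Detected image corners:
  c0 = (404.666856, 305.593211) px
  c1 = (536.041128, 245.161807) px
  c2 = (469.890674, 124.157957) px
  c3 = (343.840957, 183.338735) px
Planar DLT: solve 8×8 A·h = b for H (H[2,2]=1):
  H  [+625.55787 +235.42195 +437.75620]
  H  [-307.65676 +568.06211 +213.54749]
  H  [-0.04048 -0.18687 +1.00000]
B = K⁻¹H; ‖b₁‖=1.012386, ‖b₂‖=1.012386; λ = 2/(‖b₁‖+‖b₂‖) = 0.987766, sign → tz>0 ⇒ λ=+0.987766
r₁ = λ·B[:,0] = (+0.89996,-0.43413,-0.03998); r₂ = λ·B[:,1] = (+0.42035,+0.88839,-0.18459)
r₃ = r₁×r₂ = (+0.11565,+0.14932,+0.98200); SVD([r₁ r₂ r₃]) → R = UVᵀ:
  R  [+0.89996 +0.42035 +0.11565]
  R  [-0.43413 +0.88839 +0.14932]
  R  [-0.03998 -0.18459 +0.98200]
t = (+0.14059, -0.02117, +0.98777) m
tr R = 2.770356; θ = arccos((tr R − 1)/2) = 0.483920 rad = 27.727°
axis k = ((R−Rᵀ)₃₂, (R−Rᵀ)₁₃, (R−Rᵀ)₂₁) / (2 sinθ) = (-0.358843, +0.167259, -0.918290)
rvec = θ·k = (-0.173651, +0.080940, -0.444379)

rvec=(-0.1737, 0.0809, -0.4444) tvec=(0.1406, -0.0212, 0.9878)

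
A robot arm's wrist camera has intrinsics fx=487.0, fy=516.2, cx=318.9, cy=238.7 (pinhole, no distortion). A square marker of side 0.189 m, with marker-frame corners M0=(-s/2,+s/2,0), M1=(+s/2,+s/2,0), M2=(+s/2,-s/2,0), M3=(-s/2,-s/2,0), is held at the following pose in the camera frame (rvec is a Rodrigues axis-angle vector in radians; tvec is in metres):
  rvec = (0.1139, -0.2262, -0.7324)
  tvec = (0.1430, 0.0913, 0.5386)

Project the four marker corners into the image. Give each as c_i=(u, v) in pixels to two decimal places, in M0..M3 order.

Intrinsics K: fx=487.0, fy=516.2, cx=318.9, cy=238.7
Marker side s = 0.189 m; corners in marker frame (Z=0):
  M0 = (-0.0945, +0.0945, 0)
  M1 = (+0.0945, +0.0945, 0)
  M2 = (+0.0945, -0.0945, 0)
  M3 = (-0.0945, -0.0945, 0)
rvec = (0.1139, -0.2262, -0.7324), |rvec| = θ = 0.77495 rad = 44.401°
Rodrigues: sinθ=0.69968, 1−cosθ=0.28554; R = I + sinθ·[k]× + (1−cosθ)·[k]×²:
    [+0.72062 +0.64901 -0.24389]
    [-0.67351 +0.73878 -0.02407]
    [+0.16457 +0.18161 +0.96950]
t = (0.1430, 0.0913, 0.5386) m
M0: Pc = R·M0+t = (+0.13623, +0.22476, +0.54021); u = 487.0·(+0.13623)/0.54021 + 318.9 = 441.7139, v = 516.2·(+0.22476)/0.54021 + 238.7 = 453.4721
M1: Pc = R·M1+t = (+0.27243, +0.09747, +0.57131); u = 487.0·(+0.27243)/0.57131 + 318.9 = 551.1258, v = 516.2·(+0.09747)/0.57131 + 238.7 = 326.7655
M2: Pc = R·M2+t = (+0.14977, -0.04216, +0.53699); u = 487.0·(+0.14977)/0.53699 + 318.9 = 454.7251, v = 516.2·(-0.04216)/0.53699 + 238.7 = 198.1703
M3: Pc = R·M3+t = (+0.01357, +0.08513, +0.50589); u = 487.0·(+0.01357)/0.50589 + 318.9 = 331.9628, v = 516.2·(+0.08513)/0.50589 + 238.7 = 325.5675

c0=(441.71, 453.47) c1=(551.13, 326.77) c2=(454.73, 198.17) c3=(331.96, 325.57)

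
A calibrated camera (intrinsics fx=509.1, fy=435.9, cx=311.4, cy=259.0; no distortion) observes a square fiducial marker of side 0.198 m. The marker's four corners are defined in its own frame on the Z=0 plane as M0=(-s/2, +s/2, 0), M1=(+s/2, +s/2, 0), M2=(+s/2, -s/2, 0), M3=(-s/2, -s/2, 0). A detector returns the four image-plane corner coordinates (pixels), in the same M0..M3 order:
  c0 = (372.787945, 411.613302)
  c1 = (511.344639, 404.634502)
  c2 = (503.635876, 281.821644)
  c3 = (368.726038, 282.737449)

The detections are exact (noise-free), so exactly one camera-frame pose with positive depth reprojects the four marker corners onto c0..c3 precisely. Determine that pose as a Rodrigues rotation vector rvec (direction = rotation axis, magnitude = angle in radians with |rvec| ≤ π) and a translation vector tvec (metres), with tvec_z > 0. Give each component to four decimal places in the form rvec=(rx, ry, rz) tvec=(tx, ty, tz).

rvec=(-0.1022, -0.1670, -0.0072) tvec=(0.1768, 0.1362, 0.6963)

Intrinsics K: fx=509.1, fy=435.9, cx=311.4, cy=259.0
Marker side s = 0.198 m; corners in marker frame (Z=0):
  M0 = (-0.0990, +0.0990, 0)
  M1 = (+0.0990, +0.0990, 0)
  M2 = (+0.0990, -0.0990, 0)
  M3 = (-0.0990, -0.0990, 0)
Detected image corners:
  c0 = (372.787945, 411.613302) px
  c1 = (511.344639, 404.634502) px
  c2 = (503.635876, 281.821644) px
  c3 = (368.726038, 282.737449) px
Planar DLT: solve 8×8 A·h = b for H (H[2,2]=1):
  H  [+795.29306 -33.72306 +440.69751]
  H  [+62.71057 +585.16786 +344.25194]
  H  [+0.23878 -0.14498 +1.00000]
B = K⁻¹H; ‖b₁‖=1.436093, ‖b₂‖=1.436093; λ = 2/(‖b₁‖+‖b₂‖) = 0.696334, sign → tz>0 ⇒ λ=+0.696334
r₁ = λ·B[:,0] = (+0.98608,+0.00138,+0.16627); r₂ = λ·B[:,1] = (+0.01563,+0.99477,-0.10096)
r₃ = r₁×r₂ = (-0.16554,+0.10215,+0.98090); SVD([r₁ r₂ r₃]) → R = UVᵀ:
  R  [+0.98608 +0.01563 -0.16554]
  R  [+0.00138 +0.99477 +0.10215]
  R  [+0.16627 -0.10096 +0.98090]
t = (+0.17685, +0.13619, +0.69633) m
tr R = 2.961746; θ = arccos((tr R − 1)/2) = 0.195898 rad = 11.224°
axis k = ((R−Rᵀ)₃₂, (R−Rᵀ)₁₃, (R−Rᵀ)₂₁) / (2 sinθ) = (-0.521721, -0.852332, -0.036580)
rvec = θ·k = (-0.102204, -0.166970, -0.007166)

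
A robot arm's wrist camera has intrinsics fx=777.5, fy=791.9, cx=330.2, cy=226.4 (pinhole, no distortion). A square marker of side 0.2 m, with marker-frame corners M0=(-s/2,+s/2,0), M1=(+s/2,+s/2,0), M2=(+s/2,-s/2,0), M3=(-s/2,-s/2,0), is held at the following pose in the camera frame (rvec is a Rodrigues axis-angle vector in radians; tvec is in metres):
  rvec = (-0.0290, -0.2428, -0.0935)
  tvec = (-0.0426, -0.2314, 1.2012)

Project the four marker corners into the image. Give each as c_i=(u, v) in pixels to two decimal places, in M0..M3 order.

Intrinsics K: fx=777.5, fy=791.9, cx=330.2, cy=226.4
Marker side s = 0.2 m; corners in marker frame (Z=0):
  M0 = (-0.1000, +0.1000, 0)
  M1 = (+0.1000, +0.1000, 0)
  M2 = (+0.1000, -0.1000, 0)
  M3 = (-0.1000, -0.1000, 0)
rvec = (-0.0290, -0.2428, -0.0935), |rvec| = θ = 0.26179 rad = 15.000°
Rodrigues: sinθ=0.25881, 1−cosθ=0.03407; R = I + sinθ·[k]× + (1−cosθ)·[k]×²:
    [+0.96635 +0.09594 -0.23869]
    [-0.08894 +0.99524 +0.03996]
    [+0.24138 -0.01738 +0.97027]
t = (-0.0426, -0.2314, 1.2012) m
M0: Pc = R·M0+t = (-0.12964, -0.12298, +1.17532); u = 777.5·(-0.12964)/1.17532 + 330.2 = 244.4399, v = 791.9·(-0.12298)/1.17532 + 226.4 = 143.5375
M1: Pc = R·M1+t = (+0.06363, -0.14077, +1.22360); u = 777.5·(+0.06363)/1.22360 + 330.2 = 370.6306, v = 791.9·(-0.14077)/1.22360 + 226.4 = 135.2953
M2: Pc = R·M2+t = (+0.04444, -0.33982, +1.22708); u = 777.5·(+0.04444)/1.22708 + 330.2 = 358.3587, v = 791.9·(-0.33982)/1.22708 + 226.4 = 7.0974
M3: Pc = R·M3+t = (-0.14883, -0.32203, +1.17880); u = 777.5·(-0.14883)/1.17880 + 330.2 = 232.0375, v = 791.9·(-0.32203)/1.17880 + 226.4 = 10.0651

c0=(244.44, 143.54) c1=(370.63, 135.30) c2=(358.36, 7.10) c3=(232.04, 10.07)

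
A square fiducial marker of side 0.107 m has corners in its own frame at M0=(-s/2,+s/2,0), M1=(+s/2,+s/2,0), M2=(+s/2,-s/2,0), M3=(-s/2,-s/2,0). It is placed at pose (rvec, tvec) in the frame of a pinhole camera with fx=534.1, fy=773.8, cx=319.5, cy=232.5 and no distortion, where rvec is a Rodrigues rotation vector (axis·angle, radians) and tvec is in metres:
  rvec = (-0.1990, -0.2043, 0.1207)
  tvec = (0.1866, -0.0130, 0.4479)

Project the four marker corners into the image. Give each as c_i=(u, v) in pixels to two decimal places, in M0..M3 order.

Intrinsics K: fx=534.1, fy=773.8, cx=319.5, cy=232.5
Marker side s = 0.107 m; corners in marker frame (Z=0):
  M0 = (-0.0535, +0.0535, 0)
  M1 = (+0.0535, +0.0535, 0)
  M2 = (+0.0535, -0.0535, 0)
  M3 = (-0.0535, -0.0535, 0)
rvec = (-0.1990, -0.2043, 0.1207), |rvec| = θ = 0.30969 rad = 17.744°
Rodrigues: sinθ=0.30476, 1−cosθ=0.04757; R = I + sinθ·[k]× + (1−cosθ)·[k]×²:
    [+0.97207 -0.09861 -0.21296]
    [+0.13895 +0.97313 +0.18360]
    [+0.18914 -0.20807 +0.95965]
t = (0.1866, -0.0130, 0.4479) m
M0: Pc = R·M0+t = (+0.12932, +0.03163, +0.42665); u = 534.1·(+0.12932)/0.42665 + 319.5 = 481.3868, v = 773.8·(+0.03163)/0.42665 + 232.5 = 289.8643
M1: Pc = R·M1+t = (+0.23333, +0.04650, +0.44689); u = 534.1·(+0.23333)/0.44689 + 319.5 = 598.3657, v = 773.8·(+0.04650)/0.44689 + 232.5 = 313.0095
M2: Pc = R·M2+t = (+0.24388, -0.05763, +0.46915); u = 534.1·(+0.24388)/0.46915 + 319.5 = 597.1449, v = 773.8·(-0.05763)/0.46915 + 232.5 = 137.4489
M3: Pc = R·M3+t = (+0.13987, -0.07250, +0.44891); u = 534.1·(+0.13987)/0.44891 + 319.5 = 485.9123, v = 773.8·(-0.07250)/0.44891 + 232.5 = 107.5370

c0=(481.39, 289.86) c1=(598.37, 313.01) c2=(597.14, 137.45) c3=(485.91, 107.54)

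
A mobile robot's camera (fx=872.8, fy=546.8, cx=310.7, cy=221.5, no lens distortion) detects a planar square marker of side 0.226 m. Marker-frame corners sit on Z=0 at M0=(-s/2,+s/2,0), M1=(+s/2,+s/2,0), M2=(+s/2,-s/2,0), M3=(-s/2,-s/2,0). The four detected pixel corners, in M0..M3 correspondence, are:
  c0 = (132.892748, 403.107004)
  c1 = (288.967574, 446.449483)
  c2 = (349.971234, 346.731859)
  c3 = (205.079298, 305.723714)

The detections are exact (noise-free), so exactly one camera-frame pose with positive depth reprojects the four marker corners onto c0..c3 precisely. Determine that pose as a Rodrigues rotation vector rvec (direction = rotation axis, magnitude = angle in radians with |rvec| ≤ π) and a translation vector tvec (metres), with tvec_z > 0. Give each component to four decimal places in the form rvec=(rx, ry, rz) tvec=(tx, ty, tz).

rvec=(-0.3730, -0.1184, 0.4187) tvec=(-0.0891, 0.3329, 1.1952)

Intrinsics K: fx=872.8, fy=546.8, cx=310.7, cy=221.5
Marker side s = 0.226 m; corners in marker frame (Z=0):
  M0 = (-0.1130, +0.1130, 0)
  M1 = (+0.1130, +0.1130, 0)
  M2 = (+0.1130, -0.1130, 0)
  M3 = (-0.1130, -0.1130, 0)
Detected image corners:
  c0 = (132.892748, 403.107004) px
  c1 = (288.967574, 446.449483) px
  c2 = (349.971234, 346.731859) px
  c3 = (205.079298, 305.723714) px
Planar DLT: solve 8×8 A·h = b for H (H[2,2]=1):
  H  [+672.34786 -371.62759 +245.67138]
  H  [+197.77012 +317.62646 +373.81847]
  H  [+0.03019 -0.31546 +1.00000]
B = K⁻¹H; ‖b₁‖=0.836661, ‖b₂‖=0.836661; λ = 2/(‖b₁‖+‖b₂‖) = 1.195227, sign → tz>0 ⇒ λ=+1.195227
r₁ = λ·B[:,0] = (+0.90788,+0.41768,+0.03609); r₂ = λ·B[:,1] = (-0.37469,+0.84702,-0.37704)
r₃ = r₁×r₂ = (-0.18805,+0.32879,+0.92549); SVD([r₁ r₂ r₃]) → R = UVᵀ:
  R  [+0.90788 -0.37469 -0.18805]
  R  [+0.41768 +0.84702 +0.32879]
  R  [+0.03609 -0.37704 +0.92549]
t = (-0.08905, +0.33295, +1.19523) m
tr R = 2.680391; θ = arccos((tr R − 1)/2) = 0.573153 rad = 32.839°
axis k = ((R−Rᵀ)₃₂, (R−Rᵀ)₁₃, (R−Rᵀ)₂₁) / (2 sinθ) = (-0.650794, -0.206662, +0.730588)
rvec = θ·k = (-0.373004, -0.118449, +0.418738)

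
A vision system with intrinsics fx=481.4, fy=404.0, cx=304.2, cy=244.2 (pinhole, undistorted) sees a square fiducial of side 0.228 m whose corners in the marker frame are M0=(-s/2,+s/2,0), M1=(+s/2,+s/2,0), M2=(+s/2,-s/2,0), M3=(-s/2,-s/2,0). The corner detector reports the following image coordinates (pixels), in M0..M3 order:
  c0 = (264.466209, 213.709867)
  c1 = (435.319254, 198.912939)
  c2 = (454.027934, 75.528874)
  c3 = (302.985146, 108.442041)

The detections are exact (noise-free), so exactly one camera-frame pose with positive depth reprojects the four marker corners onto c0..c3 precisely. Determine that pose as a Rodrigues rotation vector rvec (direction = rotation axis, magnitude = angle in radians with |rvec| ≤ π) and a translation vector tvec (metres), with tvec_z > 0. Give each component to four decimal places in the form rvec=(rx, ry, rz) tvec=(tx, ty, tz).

rvec=(-0.5047, 0.5533, 0.0987) tvec=(0.0696, -0.1527, 0.6270)

Intrinsics K: fx=481.4, fy=404.0, cx=304.2, cy=244.2
Marker side s = 0.228 m; corners in marker frame (Z=0):
  M0 = (-0.1140, +0.1140, 0)
  M1 = (+0.1140, +0.1140, 0)
  M2 = (+0.1140, -0.1140, 0)
  M3 = (-0.1140, -0.1140, 0)
Detected image corners:
  c0 = (264.466209, 213.709867) px
  c1 = (435.319254, 198.912939) px
  c2 = (454.027934, 75.528874) px
  c3 = (302.985146, 108.442041) px
Planar DLT: solve 8×8 A·h = b for H (H[2,2]=1):
  H  [+397.02233 -380.57362 +357.62848]
  H  [-232.84805 +394.87288 +145.79924]
  H  [-0.83876 -0.68896 +1.00000]
B = K⁻¹H; ‖b₁‖=1.594889, ‖b₂‖=1.594889; λ = 2/(‖b₁‖+‖b₂‖) = 0.627003, sign → tz>0 ⇒ λ=+0.627003
r₁ = λ·B[:,0] = (+0.84943,-0.04349,-0.52591); r₂ = λ·B[:,1] = (-0.22271,+0.87395,-0.43198)
r₃ = r₁×r₂ = (+0.47840,+0.48406,+0.73267); SVD([r₁ r₂ r₃]) → R = UVᵀ:
  R  [+0.84943 -0.22271 +0.47840]
  R  [-0.04349 +0.87395 +0.48406]
  R  [-0.52591 -0.43198 +0.73267]
t = (+0.06959, -0.15272, +0.62700) m
tr R = 2.456056; θ = arccos((tr R − 1)/2) = 0.755355 rad = 43.279°
axis k = ((R−Rᵀ)₃₂, (R−Rᵀ)₁₃, (R−Rᵀ)₂₁) / (2 sinθ) = (-0.668112, +0.732489, +0.130712)
rvec = θ·k = (-0.504662, +0.553290, +0.098734)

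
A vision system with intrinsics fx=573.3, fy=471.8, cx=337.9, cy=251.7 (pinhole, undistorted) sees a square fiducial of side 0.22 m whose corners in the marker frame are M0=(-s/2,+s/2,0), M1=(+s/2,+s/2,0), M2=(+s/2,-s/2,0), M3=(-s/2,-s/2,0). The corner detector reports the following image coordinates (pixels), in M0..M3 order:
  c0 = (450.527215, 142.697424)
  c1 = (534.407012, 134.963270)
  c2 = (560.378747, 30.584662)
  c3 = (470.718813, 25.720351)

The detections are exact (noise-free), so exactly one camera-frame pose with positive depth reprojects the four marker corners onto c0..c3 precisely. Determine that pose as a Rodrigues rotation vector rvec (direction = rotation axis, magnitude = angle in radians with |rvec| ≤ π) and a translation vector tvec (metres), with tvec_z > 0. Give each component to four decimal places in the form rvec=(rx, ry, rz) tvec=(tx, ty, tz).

Intrinsics K: fx=573.3, fy=471.8, cx=337.9, cy=251.7
Marker side s = 0.22 m; corners in marker frame (Z=0):
  M0 = (-0.1100, +0.1100, 0)
  M1 = (+0.1100, +0.1100, 0)
  M2 = (+0.1100, -0.1100, 0)
  M3 = (-0.1100, -0.1100, 0)
Detected image corners:
  c0 = (450.527215, 142.697424) px
  c1 = (534.407012, 134.963270) px
  c2 = (560.378747, 30.584662) px
  c3 = (470.718813, 25.720351) px
Planar DLT: solve 8×8 A·h = b for H (H[2,2]=1):
  H  [+657.43616 +117.07563 +505.94349]
  H  [+35.76328 +538.33276 +86.14044]
  H  [+0.52314 +0.44195 +1.00000]
B = K⁻¹H; ‖b₁‖=1.008936, ‖b₂‖=1.008936; λ = 2/(‖b₁‖+‖b₂‖) = 0.991143, sign → tz>0 ⇒ λ=+0.991143
r₁ = λ·B[:,0] = (+0.83100,-0.20149,+0.51851); r₂ = λ·B[:,1] = (-0.05577,+0.89722,+0.43804)
r₃ = r₁×r₂ = (-0.55347,-0.39293,+0.73435); SVD([r₁ r₂ r₃]) → R = UVᵀ:
  R  [+0.83100 -0.05577 -0.55347]
  R  [-0.20149 +0.89722 -0.39293]
  R  [+0.51851 +0.43804 +0.73435]
t = (+0.29052, -0.34780, +0.99114) m
tr R = 2.462572; θ = arccos((tr R − 1)/2) = 0.750591 rad = 43.006°
axis k = ((R−Rᵀ)₃₂, (R−Rᵀ)₁₃, (R−Rᵀ)₂₁) / (2 sinθ) = (+0.609151, -0.785828, -0.106817)
rvec = θ·k = (+0.457223, -0.589835, -0.080176)

rvec=(0.4572, -0.5898, -0.0802) tvec=(0.2905, -0.3478, 0.9911)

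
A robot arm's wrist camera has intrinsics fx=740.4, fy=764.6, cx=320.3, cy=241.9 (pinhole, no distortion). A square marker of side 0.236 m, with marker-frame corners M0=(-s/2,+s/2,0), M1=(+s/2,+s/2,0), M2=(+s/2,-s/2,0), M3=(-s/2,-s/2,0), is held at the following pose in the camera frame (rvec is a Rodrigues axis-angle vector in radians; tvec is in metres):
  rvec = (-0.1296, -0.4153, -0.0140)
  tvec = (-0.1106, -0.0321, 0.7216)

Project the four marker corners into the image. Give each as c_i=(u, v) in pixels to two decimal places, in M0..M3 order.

c0=(80.24, 338.57) c1=(322.36, 329.47) c2=(313.35, 97.90) c3=(80.17, 74.61)

Intrinsics K: fx=740.4, fy=764.6, cx=320.3, cy=241.9
Marker side s = 0.236 m; corners in marker frame (Z=0):
  M0 = (-0.1180, +0.1180, 0)
  M1 = (+0.1180, +0.1180, 0)
  M2 = (+0.1180, -0.1180, 0)
  M3 = (-0.1180, -0.1180, 0)
rvec = (-0.1296, -0.4153, -0.0140), |rvec| = θ = 0.43528 rad = 24.940°
Rodrigues: sinθ=0.42166, 1−cosθ=0.09325; R = I + sinθ·[k]× + (1−cosθ)·[k]×²:
    [+0.91502 +0.04005 -0.40142]
    [+0.01293 +0.99164 +0.12841]
    [+0.40320 -0.12268 +0.90685]
t = (-0.1106, -0.0321, 0.7216) m
M0: Pc = R·M0+t = (-0.21385, +0.08339, +0.65955); u = 740.4·(-0.21385)/0.65955 + 320.3 = 80.2380, v = 764.6·(+0.08339)/0.65955 + 241.9 = 338.5701
M1: Pc = R·M1+t = (+0.00210, +0.08644, +0.75470); u = 740.4·(+0.00210)/0.75470 + 320.3 = 322.3586, v = 764.6·(+0.08644)/0.75470 + 241.9 = 329.4723
M2: Pc = R·M2+t = (-0.00735, -0.14759, +0.78365); u = 740.4·(-0.00735)/0.78365 + 320.3 = 313.3521, v = 764.6·(-0.14759)/0.78365 + 241.9 = 97.9008
M3: Pc = R·M3+t = (-0.22330, -0.15064, +0.68850); u = 740.4·(-0.22330)/0.68850 + 320.3 = 80.1688, v = 764.6·(-0.15064)/0.68850 + 241.9 = 74.6110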